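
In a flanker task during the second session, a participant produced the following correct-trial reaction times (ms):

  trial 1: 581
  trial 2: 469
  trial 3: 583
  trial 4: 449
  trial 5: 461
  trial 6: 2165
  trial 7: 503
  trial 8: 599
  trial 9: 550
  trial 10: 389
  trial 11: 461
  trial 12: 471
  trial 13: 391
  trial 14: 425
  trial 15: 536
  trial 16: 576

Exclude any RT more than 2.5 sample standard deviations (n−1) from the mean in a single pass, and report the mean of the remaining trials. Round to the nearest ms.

n = 16, ΣRT = 9609, M = 600.562
Σ(x−M)² = 2680523.94; s = √(2680523.94/15) = 422.731
Cutoffs: 600.562 ± 2.5·422.731 → [-456.3, 1657.4]
Outside: 2165 → excluded.
Retained (n=15): Σ = 7444, mean = 7444/15 = 496.267

496 ms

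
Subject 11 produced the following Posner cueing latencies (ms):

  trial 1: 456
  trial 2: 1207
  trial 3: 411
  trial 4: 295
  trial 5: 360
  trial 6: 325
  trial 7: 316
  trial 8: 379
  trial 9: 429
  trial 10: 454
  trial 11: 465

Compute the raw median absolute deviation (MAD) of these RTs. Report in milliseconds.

Sorted: 295, 316, 325, 360, 379, 411, 429, 454, 456, 465, 1207 → median = 411
|x − 411|: 45, 796, 0, 116, 51, 86, 95, 32, 18, 43, 54
Sorted deviations: 0, 18, 32, 43, 45, 51, 54, 86, 95, 116, 796 → MAD = 51

51 ms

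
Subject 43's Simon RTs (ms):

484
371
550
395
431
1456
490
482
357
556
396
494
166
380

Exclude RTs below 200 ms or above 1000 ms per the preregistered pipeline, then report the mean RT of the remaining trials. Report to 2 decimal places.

448.83 ms

Excluded: 166, 1456
Retained (n=12): Σ = 5386
Mean = 5386/12 = 448.8333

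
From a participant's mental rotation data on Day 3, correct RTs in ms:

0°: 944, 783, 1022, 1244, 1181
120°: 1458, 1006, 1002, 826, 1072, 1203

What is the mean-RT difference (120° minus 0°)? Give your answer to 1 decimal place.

M(0°) = 5174/5 = 1034.800
M(120°) = 6567/6 = 1094.500
Difference = 1094.500 − 1034.800 = 59.700 ms

59.7 ms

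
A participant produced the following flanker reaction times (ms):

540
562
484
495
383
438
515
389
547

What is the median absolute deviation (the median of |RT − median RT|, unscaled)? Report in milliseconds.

Sorted: 383, 389, 438, 484, 495, 515, 540, 547, 562 → median = 495
|x − 495|: 45, 67, 11, 0, 112, 57, 20, 106, 52
Sorted deviations: 0, 11, 20, 45, 52, 57, 67, 106, 112 → MAD = 52

52 ms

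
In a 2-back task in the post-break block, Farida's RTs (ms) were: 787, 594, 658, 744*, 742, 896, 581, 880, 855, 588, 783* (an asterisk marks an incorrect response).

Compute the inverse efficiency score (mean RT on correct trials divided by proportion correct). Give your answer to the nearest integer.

894 ms

Correct trials (n=9): 787, 594, 658, 742, 896, 581, 880, 855, 588
Mean correct RT = 6581/9 = 731.2222 ms
Proportion correct = 9/11
IES = 731.2222 / (9/11) = 893.716 ms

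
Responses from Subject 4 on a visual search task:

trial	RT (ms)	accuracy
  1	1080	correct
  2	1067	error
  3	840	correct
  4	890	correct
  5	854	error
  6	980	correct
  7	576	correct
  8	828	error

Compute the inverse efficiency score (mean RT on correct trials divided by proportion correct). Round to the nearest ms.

1397 ms

Correct trials (n=5): 1080, 840, 890, 980, 576
Mean correct RT = 4366/5 = 873.2000 ms
Proportion correct = 5/8
IES = 873.2000 / (5/8) = 1397.120 ms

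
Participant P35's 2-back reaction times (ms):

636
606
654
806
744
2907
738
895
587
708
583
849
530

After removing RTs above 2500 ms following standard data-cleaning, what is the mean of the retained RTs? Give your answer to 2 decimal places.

Excluded: 2907
Retained (n=12): Σ = 8336
Mean = 8336/12 = 694.6667

694.67 ms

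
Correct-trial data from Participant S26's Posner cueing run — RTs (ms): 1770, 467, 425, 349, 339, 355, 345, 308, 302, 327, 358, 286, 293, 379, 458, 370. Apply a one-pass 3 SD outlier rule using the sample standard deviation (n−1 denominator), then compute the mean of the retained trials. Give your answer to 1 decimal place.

n = 16, ΣRT = 7131, M = 445.688
Σ(x−M)² = 1914299.44; s = √(1914299.44/15) = 357.239
Cutoffs: 445.688 ± 3·357.239 → [-626.0, 1517.4]
Outside: 1770 → excluded.
Retained (n=15): Σ = 5361, mean = 5361/15 = 357.400

357.4 ms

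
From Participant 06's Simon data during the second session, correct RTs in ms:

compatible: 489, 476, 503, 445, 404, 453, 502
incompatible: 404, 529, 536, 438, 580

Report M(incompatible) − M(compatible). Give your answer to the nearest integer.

M(compatible) = 3272/7 = 467.429
M(incompatible) = 2487/5 = 497.400
Difference = 497.400 − 467.429 = 29.971 ms

30 ms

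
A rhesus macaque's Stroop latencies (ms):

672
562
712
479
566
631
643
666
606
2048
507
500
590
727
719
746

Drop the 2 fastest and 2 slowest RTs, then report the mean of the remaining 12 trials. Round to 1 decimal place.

633.4 ms

Sorted: 479, 500, 507, 562, 566, 590, 606, 631, 643, 666, 672, 712, 719, 727, 746, 2048
Drop lowest 2 (479, 500) and highest 2 (746, 2048)
Remaining (n=12): Σ = 7601, mean = 7601/12 = 633.417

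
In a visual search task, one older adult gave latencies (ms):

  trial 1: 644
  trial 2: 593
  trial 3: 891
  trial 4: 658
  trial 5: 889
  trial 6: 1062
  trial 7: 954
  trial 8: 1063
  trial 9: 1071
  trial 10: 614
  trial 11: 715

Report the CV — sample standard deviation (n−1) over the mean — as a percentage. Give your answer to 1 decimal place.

23.1%

n = 11, Σ = 9154, M = 832.1818
Σ(x−M)² = 368949.636; s = √(368949.636/10) = 192.0806
CV = 192.0806 / 832.1818 = 0.23082 = 23.082%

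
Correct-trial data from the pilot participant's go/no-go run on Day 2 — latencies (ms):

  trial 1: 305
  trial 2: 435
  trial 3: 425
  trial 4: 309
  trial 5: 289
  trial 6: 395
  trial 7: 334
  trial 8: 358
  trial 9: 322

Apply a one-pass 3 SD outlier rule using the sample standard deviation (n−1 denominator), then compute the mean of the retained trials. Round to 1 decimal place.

n = 9, ΣRT = 3172, M = 352.444
Σ(x−M)² = 23352.22; s = √(23352.22/8) = 54.028
Cutoffs: 352.444 ± 3·54.028 → [190.4, 514.5]
No RTs fall outside the cutoffs; all 9 retained. Mean = 3172/9 = 352.444

352.4 ms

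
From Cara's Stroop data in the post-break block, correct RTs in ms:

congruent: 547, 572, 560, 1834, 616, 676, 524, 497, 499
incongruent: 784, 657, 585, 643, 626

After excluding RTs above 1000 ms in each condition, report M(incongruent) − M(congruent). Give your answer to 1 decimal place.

congruent: exclude 1834
M(congruent) = 4491/8 = 561.375
M(incongruent) = 3295/5 = 659.000
Difference = 659.000 − 561.375 = 97.625 ms

97.6 ms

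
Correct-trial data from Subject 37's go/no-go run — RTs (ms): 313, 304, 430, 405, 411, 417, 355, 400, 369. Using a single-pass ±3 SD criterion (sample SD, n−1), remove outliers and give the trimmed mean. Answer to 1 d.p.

n = 9, ΣRT = 3404, M = 378.222
Σ(x−M)² = 16837.56; s = √(16837.56/8) = 45.877
Cutoffs: 378.222 ± 3·45.877 → [240.6, 515.9]
No RTs fall outside the cutoffs; all 9 retained. Mean = 3404/9 = 378.222

378.2 ms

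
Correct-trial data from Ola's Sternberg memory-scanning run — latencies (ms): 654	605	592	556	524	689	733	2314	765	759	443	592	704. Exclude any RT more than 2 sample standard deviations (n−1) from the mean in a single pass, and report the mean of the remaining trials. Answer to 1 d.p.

634.7 ms

n = 13, ΣRT = 9930, M = 763.846
Σ(x−M)² = 2713165.69; s = √(2713165.69/12) = 475.497
Cutoffs: 763.846 ± 2·475.497 → [-187.1, 1714.8]
Outside: 2314 → excluded.
Retained (n=12): Σ = 7616, mean = 7616/12 = 634.667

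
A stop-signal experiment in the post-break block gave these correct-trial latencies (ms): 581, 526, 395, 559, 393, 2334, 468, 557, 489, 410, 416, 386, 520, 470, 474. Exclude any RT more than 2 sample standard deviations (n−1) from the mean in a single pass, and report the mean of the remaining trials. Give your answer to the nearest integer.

475 ms

n = 15, ΣRT = 8978, M = 598.533
Σ(x−M)² = 3285637.73; s = √(3285637.73/14) = 484.446
Cutoffs: 598.533 ± 2·484.446 → [-370.4, 1567.4]
Outside: 2334 → excluded.
Retained (n=14): Σ = 6644, mean = 6644/14 = 474.571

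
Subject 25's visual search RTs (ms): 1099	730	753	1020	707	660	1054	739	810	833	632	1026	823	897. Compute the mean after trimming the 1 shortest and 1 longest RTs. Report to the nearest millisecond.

Sorted: 632, 660, 707, 730, 739, 753, 810, 823, 833, 897, 1020, 1026, 1054, 1099
Drop lowest 1 (632) and highest 1 (1099)
Remaining (n=12): Σ = 10052, mean = 10052/12 = 837.667

838 ms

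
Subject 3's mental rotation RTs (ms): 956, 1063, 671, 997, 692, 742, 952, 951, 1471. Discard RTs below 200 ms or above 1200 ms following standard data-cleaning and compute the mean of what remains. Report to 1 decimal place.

Excluded: 1471
Retained (n=8): Σ = 7024
Mean = 7024/8 = 878.0000

878.0 ms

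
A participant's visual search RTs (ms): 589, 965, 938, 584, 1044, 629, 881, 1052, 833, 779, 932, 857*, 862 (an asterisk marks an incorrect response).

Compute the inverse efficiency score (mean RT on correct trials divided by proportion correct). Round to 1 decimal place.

Correct trials (n=12): 589, 965, 938, 584, 1044, 629, 881, 1052, 833, 779, 932, 862
Mean correct RT = 10088/12 = 840.6667 ms
Proportion correct = 12/13
IES = 840.6667 / (12/13) = 910.722 ms

910.7 ms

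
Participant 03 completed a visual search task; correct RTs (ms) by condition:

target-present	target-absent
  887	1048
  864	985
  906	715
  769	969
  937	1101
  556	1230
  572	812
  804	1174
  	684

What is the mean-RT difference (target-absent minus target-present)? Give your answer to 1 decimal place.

181.8 ms

M(target-present) = 6295/8 = 786.875
M(target-absent) = 8718/9 = 968.667
Difference = 968.667 − 786.875 = 181.792 ms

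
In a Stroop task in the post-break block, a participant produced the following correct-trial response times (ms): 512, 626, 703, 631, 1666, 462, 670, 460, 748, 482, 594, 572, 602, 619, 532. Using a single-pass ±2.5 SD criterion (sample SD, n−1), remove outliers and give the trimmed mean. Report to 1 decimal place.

586.6 ms

n = 15, ΣRT = 9879, M = 658.600
Σ(x−M)² = 1190017.60; s = √(1190017.60/14) = 291.550
Cutoffs: 658.600 ± 2.5·291.550 → [-70.3, 1387.5]
Outside: 1666 → excluded.
Retained (n=14): Σ = 8213, mean = 8213/14 = 586.643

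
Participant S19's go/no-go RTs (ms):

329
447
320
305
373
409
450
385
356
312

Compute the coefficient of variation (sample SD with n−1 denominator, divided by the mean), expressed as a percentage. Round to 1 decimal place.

14.6%

n = 10, Σ = 3686, M = 368.6000
Σ(x−M)² = 26030.400; s = √(26030.400/9) = 53.7798
CV = 53.7798 / 368.6000 = 0.14590 = 14.590%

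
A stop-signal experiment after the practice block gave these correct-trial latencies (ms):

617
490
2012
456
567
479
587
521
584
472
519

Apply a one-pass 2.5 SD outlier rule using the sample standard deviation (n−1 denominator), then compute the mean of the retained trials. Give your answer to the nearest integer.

529 ms

n = 11, ΣRT = 7304, M = 664.000
Σ(x−M)² = 2027154.00; s = √(2027154.00/10) = 450.239
Cutoffs: 664.000 ± 2.5·450.239 → [-461.6, 1789.6]
Outside: 2012 → excluded.
Retained (n=10): Σ = 5292, mean = 5292/10 = 529.200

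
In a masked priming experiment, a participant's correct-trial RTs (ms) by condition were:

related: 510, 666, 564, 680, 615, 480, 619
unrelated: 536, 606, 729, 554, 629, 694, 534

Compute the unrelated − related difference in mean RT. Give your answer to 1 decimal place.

M(related) = 4134/7 = 590.571
M(unrelated) = 4282/7 = 611.714
Difference = 611.714 − 590.571 = 21.143 ms

21.1 ms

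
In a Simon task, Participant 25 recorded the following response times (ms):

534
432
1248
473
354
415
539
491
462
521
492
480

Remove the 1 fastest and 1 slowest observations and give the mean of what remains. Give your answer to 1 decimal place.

Sorted: 354, 415, 432, 462, 473, 480, 491, 492, 521, 534, 539, 1248
Drop lowest 1 (354) and highest 1 (1248)
Remaining (n=10): Σ = 4839, mean = 4839/10 = 483.900

483.9 ms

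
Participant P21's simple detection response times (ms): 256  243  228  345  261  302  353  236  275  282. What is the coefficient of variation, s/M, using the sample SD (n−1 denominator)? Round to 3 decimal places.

n = 10, Σ = 2781, M = 278.1000
Σ(x−M)² = 16976.900; s = √(16976.900/9) = 43.4318
CV = 43.4318 / 278.1000 = 0.15617

0.156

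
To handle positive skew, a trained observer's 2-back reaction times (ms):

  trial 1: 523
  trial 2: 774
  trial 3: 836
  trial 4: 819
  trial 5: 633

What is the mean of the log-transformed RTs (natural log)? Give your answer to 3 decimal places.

6.560

ln(RT): 6.2596, 6.6516, 6.7286, 6.7081, 6.4505
Σ ln(RT) = 32.7983
Mean = 32.7983/5 = 6.55967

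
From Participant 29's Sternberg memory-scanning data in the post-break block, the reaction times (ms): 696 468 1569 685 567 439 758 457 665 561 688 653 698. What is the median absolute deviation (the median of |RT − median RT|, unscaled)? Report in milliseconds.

93 ms

Sorted: 439, 457, 468, 561, 567, 653, 665, 685, 688, 696, 698, 758, 1569 → median = 665
|x − 665|: 31, 197, 904, 20, 98, 226, 93, 208, 0, 104, 23, 12, 33
Sorted deviations: 0, 12, 20, 23, 31, 33, 93, 98, 104, 197, 208, 226, 904 → MAD = 93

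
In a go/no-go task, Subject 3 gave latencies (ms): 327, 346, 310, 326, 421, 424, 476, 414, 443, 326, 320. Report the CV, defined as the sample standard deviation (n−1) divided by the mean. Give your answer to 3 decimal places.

n = 11, Σ = 4133, M = 375.7273
Σ(x−M)² = 36054.182; s = √(36054.182/10) = 60.0451
CV = 60.0451 / 375.7273 = 0.15981

0.160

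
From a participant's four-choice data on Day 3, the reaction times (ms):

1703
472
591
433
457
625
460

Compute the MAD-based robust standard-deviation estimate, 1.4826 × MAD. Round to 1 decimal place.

Sorted: 433, 457, 460, 472, 591, 625, 1703 → median = 472
|x − 472| sorted: 0, 12, 15, 39, 119, 153, 1231 → MAD = 39
Robust SD ≈ 1.4826 × 39 = 57.821

57.8 ms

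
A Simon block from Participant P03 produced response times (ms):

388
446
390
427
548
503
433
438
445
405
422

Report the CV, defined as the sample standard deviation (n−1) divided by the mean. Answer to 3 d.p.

0.108

n = 11, Σ = 4845, M = 440.4545
Σ(x−M)² = 22666.727; s = √(22666.727/10) = 47.6096
CV = 47.6096 / 440.4545 = 0.10809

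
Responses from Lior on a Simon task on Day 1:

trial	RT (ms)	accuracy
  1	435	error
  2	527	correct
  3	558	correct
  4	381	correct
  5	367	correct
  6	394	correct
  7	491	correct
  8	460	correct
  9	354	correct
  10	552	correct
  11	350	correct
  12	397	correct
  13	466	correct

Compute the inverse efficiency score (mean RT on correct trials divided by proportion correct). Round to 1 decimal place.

478.2 ms

Correct trials (n=12): 527, 558, 381, 367, 394, 491, 460, 354, 552, 350, 397, 466
Mean correct RT = 5297/12 = 441.4167 ms
Proportion correct = 12/13
IES = 441.4167 / (12/13) = 478.201 ms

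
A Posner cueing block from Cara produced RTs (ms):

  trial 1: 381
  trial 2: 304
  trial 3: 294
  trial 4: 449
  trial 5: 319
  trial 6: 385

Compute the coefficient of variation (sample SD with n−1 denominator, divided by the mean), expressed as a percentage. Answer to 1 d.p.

n = 6, Σ = 2132, M = 355.3333
Σ(x−M)² = 18029.333; s = √(18029.333/5) = 60.0489
CV = 60.0489 / 355.3333 = 0.16899 = 16.899%

16.9%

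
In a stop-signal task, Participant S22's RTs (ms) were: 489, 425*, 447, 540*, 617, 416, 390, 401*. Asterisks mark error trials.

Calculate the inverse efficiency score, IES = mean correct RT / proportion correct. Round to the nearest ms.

Correct trials (n=5): 489, 447, 617, 416, 390
Mean correct RT = 2359/5 = 471.8000 ms
Proportion correct = 5/8
IES = 471.8000 / (5/8) = 754.880 ms

755 ms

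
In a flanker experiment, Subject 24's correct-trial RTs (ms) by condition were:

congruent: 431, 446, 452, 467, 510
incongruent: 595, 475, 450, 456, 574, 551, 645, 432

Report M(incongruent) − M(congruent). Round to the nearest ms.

61 ms

M(congruent) = 2306/5 = 461.200
M(incongruent) = 4178/8 = 522.250
Difference = 522.250 − 461.200 = 61.050 ms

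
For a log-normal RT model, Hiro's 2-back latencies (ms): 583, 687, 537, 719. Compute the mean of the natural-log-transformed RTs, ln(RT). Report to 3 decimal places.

6.441

ln(RT): 6.3682, 6.5323, 6.2860, 6.5779
Σ ln(RT) = 25.7644
Mean = 25.7644/4 = 6.44110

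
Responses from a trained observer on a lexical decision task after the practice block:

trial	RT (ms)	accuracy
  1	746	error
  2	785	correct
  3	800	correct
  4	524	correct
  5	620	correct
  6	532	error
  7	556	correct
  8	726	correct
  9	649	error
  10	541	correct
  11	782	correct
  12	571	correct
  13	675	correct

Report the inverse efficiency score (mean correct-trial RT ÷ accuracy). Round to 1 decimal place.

Correct trials (n=10): 785, 800, 524, 620, 556, 726, 541, 782, 571, 675
Mean correct RT = 6580/10 = 658.0000 ms
Proportion correct = 10/13
IES = 658.0000 / (10/13) = 855.400 ms

855.4 ms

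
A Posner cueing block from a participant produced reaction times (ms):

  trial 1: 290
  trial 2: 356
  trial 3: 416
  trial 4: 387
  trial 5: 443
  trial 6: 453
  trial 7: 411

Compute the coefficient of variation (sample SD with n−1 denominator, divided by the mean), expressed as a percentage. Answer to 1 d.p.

14.3%

n = 7, Σ = 2756, M = 393.7143
Σ(x−M)² = 18963.429; s = √(18963.429/6) = 56.2190
CV = 56.2190 / 393.7143 = 0.14279 = 14.279%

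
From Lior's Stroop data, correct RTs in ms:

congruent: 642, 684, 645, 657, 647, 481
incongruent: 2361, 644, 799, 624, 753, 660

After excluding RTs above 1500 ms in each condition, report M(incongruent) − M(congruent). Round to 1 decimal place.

incongruent: exclude 2361
M(congruent) = 3756/6 = 626.000
M(incongruent) = 3480/5 = 696.000
Difference = 696.000 − 626.000 = 70.000 ms

70.0 ms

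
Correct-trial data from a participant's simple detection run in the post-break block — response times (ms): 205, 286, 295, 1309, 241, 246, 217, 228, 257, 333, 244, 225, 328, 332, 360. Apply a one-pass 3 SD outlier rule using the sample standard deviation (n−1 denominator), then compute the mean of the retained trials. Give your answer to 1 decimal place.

271.2 ms

n = 15, ΣRT = 5106, M = 340.400
Σ(x−M)² = 1038421.60; s = √(1038421.60/14) = 272.347
Cutoffs: 340.400 ± 3·272.347 → [-476.6, 1157.4]
Outside: 1309 → excluded.
Retained (n=14): Σ = 3797, mean = 3797/14 = 271.214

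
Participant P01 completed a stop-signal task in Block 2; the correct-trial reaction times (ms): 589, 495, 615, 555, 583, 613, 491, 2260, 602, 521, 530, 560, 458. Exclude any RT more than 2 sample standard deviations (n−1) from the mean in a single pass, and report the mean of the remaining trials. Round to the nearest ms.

551 ms

n = 13, ΣRT = 8872, M = 682.462
Σ(x−M)² = 2725845.23; s = √(2725845.23/12) = 476.607
Cutoffs: 682.462 ± 2·476.607 → [-270.8, 1635.7]
Outside: 2260 → excluded.
Retained (n=12): Σ = 6612, mean = 6612/12 = 551.000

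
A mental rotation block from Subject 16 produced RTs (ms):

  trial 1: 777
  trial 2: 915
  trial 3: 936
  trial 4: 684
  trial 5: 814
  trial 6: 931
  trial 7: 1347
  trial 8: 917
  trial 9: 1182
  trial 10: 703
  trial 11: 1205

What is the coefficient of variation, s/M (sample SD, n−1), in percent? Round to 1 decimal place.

n = 11, Σ = 10411, M = 946.4545
Σ(x−M)² = 459380.727; s = √(459380.727/10) = 214.3317
CV = 214.3317 / 946.4545 = 0.22646 = 22.646%

22.6%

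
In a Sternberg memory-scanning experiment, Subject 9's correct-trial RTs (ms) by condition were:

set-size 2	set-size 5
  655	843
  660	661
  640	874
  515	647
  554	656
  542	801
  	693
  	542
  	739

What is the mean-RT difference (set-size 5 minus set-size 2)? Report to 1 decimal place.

123.0 ms

M(set-size 2) = 3566/6 = 594.333
M(set-size 5) = 6456/9 = 717.333
Difference = 717.333 − 594.333 = 123.000 ms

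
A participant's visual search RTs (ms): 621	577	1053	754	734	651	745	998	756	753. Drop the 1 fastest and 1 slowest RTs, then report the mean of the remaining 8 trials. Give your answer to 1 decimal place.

751.5 ms

Sorted: 577, 621, 651, 734, 745, 753, 754, 756, 998, 1053
Drop lowest 1 (577) and highest 1 (1053)
Remaining (n=8): Σ = 6012, mean = 6012/8 = 751.500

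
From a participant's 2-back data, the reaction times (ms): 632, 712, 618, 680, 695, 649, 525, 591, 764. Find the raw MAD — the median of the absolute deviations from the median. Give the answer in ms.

46 ms

Sorted: 525, 591, 618, 632, 649, 680, 695, 712, 764 → median = 649
|x − 649|: 17, 63, 31, 31, 46, 0, 124, 58, 115
Sorted deviations: 0, 17, 31, 31, 46, 58, 63, 115, 124 → MAD = 46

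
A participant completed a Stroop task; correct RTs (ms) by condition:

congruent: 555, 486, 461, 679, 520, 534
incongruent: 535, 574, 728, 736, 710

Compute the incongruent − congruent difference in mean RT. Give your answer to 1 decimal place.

117.4 ms

M(congruent) = 3235/6 = 539.167
M(incongruent) = 3283/5 = 656.600
Difference = 656.600 − 539.167 = 117.433 ms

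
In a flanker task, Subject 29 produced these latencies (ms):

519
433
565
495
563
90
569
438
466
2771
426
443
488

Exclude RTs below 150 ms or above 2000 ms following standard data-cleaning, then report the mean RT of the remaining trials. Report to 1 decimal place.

Excluded: 90, 2771
Retained (n=11): Σ = 5405
Mean = 5405/11 = 491.3636

491.4 ms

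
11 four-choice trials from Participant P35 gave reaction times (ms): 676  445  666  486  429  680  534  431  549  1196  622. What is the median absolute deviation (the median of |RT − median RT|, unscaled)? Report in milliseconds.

Sorted: 429, 431, 445, 486, 534, 549, 622, 666, 676, 680, 1196 → median = 549
|x − 549|: 127, 104, 117, 63, 120, 131, 15, 118, 0, 647, 73
Sorted deviations: 0, 15, 63, 73, 104, 117, 118, 120, 127, 131, 647 → MAD = 117

117 ms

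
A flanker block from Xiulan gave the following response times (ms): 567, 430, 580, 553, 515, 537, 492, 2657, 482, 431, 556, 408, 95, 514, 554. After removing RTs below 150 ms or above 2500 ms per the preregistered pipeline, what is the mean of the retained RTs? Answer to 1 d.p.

509.2 ms

Excluded: 95, 2657
Retained (n=13): Σ = 6619
Mean = 6619/13 = 509.1538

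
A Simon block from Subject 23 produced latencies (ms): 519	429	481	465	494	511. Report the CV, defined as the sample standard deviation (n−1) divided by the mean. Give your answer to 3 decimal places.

0.068

n = 6, Σ = 2899, M = 483.1667
Σ(x−M)² = 5444.833; s = √(5444.833/5) = 32.9995
CV = 32.9995 / 483.1667 = 0.06830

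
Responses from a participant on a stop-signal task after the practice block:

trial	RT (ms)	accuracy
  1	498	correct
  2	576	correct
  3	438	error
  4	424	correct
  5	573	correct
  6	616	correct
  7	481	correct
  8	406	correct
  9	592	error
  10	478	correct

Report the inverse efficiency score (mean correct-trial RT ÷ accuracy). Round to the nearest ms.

Correct trials (n=8): 498, 576, 424, 573, 616, 481, 406, 478
Mean correct RT = 4052/8 = 506.5000 ms
Proportion correct = 8/10
IES = 506.5000 / (8/10) = 633.125 ms

633 ms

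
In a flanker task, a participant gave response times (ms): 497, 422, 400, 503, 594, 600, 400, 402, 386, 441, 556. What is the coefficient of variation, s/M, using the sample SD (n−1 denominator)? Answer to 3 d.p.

0.172

n = 11, Σ = 5201, M = 472.8182
Σ(x−M)² = 66027.636; s = √(66027.636/10) = 81.2574
CV = 81.2574 / 472.8182 = 0.17186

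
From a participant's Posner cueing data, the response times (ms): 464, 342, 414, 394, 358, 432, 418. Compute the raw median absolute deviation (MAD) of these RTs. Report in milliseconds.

Sorted: 342, 358, 394, 414, 418, 432, 464 → median = 414
|x − 414|: 50, 72, 0, 20, 56, 18, 4
Sorted deviations: 0, 4, 18, 20, 50, 56, 72 → MAD = 20

20 ms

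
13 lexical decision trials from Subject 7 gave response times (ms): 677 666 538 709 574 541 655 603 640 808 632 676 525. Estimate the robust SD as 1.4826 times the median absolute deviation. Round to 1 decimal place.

Sorted: 525, 538, 541, 574, 603, 632, 640, 655, 666, 676, 677, 709, 808 → median = 640
|x − 640| sorted: 0, 8, 15, 26, 36, 37, 37, 66, 69, 99, 102, 115, 168 → MAD = 37
Robust SD ≈ 1.4826 × 37 = 54.856

54.9 ms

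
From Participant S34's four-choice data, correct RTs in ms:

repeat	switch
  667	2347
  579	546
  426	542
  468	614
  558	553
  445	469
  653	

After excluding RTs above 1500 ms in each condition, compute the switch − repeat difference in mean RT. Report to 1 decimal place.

switch: exclude 2347
M(repeat) = 3796/7 = 542.286
M(switch) = 2724/5 = 544.800
Difference = 544.800 − 542.286 = 2.514 ms

2.5 ms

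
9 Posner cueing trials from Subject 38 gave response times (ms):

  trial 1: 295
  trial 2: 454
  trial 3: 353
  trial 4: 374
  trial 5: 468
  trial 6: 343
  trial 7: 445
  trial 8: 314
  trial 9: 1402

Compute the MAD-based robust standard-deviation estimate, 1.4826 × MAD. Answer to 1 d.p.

Sorted: 295, 314, 343, 353, 374, 445, 454, 468, 1402 → median = 374
|x − 374| sorted: 0, 21, 31, 60, 71, 79, 80, 94, 1028 → MAD = 71
Robust SD ≈ 1.4826 × 71 = 105.265

105.3 ms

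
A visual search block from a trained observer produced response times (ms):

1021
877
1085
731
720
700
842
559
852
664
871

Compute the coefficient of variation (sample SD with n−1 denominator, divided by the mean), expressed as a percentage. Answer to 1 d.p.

n = 11, Σ = 8922, M = 811.0909
Σ(x−M)² = 241888.909; s = √(241888.909/10) = 155.5278
CV = 155.5278 / 811.0909 = 0.19175 = 19.175%

19.2%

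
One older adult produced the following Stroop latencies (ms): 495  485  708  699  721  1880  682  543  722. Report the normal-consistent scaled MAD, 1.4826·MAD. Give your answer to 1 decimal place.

34.1 ms

Sorted: 485, 495, 543, 682, 699, 708, 721, 722, 1880 → median = 699
|x − 699| sorted: 0, 9, 17, 22, 23, 156, 204, 214, 1181 → MAD = 23
Robust SD ≈ 1.4826 × 23 = 34.100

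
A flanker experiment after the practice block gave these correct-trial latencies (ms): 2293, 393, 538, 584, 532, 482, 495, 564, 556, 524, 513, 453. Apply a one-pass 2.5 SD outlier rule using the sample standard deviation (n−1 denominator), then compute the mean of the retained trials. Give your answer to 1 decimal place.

n = 12, ΣRT = 7927, M = 660.583
Σ(x−M)² = 2936912.92; s = √(2936912.92/11) = 516.713
Cutoffs: 660.583 ± 2.5·516.713 → [-631.2, 1952.4]
Outside: 2293 → excluded.
Retained (n=11): Σ = 5634, mean = 5634/11 = 512.182

512.2 ms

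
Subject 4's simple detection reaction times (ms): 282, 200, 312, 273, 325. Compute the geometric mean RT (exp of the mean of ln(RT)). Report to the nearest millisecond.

275 ms

ln(RT): 5.6419, 5.2983, 5.7430, 5.6095, 5.7838
Mean ln(RT) = 28.0765/5 = 5.61530
Geometric mean = exp(5.61530) = 274.60 ms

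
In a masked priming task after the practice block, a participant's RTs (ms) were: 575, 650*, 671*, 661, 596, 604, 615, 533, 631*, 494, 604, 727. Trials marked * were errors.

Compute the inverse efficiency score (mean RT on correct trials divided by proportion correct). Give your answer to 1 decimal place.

801.3 ms

Correct trials (n=9): 575, 661, 596, 604, 615, 533, 494, 604, 727
Mean correct RT = 5409/9 = 601.0000 ms
Proportion correct = 9/12
IES = 601.0000 / (9/12) = 801.333 ms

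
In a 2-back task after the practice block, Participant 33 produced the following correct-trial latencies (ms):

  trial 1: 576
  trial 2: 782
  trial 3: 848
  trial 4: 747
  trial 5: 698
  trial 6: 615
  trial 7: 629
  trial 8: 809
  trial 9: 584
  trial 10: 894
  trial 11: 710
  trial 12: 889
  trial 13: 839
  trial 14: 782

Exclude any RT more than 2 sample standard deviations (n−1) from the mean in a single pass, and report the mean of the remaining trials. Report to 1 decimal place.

n = 14, ΣRT = 10402, M = 743.000
Σ(x−M)² = 157436.00; s = √(157436.00/13) = 110.048
Cutoffs: 743.000 ± 2·110.048 → [522.9, 963.1]
No RTs fall outside the cutoffs; all 14 retained. Mean = 10402/14 = 743.000

743.0 ms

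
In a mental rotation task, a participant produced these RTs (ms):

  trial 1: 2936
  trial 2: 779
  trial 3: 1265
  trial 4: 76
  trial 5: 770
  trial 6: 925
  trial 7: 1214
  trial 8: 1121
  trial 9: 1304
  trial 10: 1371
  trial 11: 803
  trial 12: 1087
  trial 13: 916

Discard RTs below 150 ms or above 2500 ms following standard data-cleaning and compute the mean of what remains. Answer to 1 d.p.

Excluded: 76, 2936
Retained (n=11): Σ = 11555
Mean = 11555/11 = 1050.4545

1050.5 ms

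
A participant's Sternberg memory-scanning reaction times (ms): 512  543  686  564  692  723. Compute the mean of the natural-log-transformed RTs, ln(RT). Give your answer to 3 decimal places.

ln(RT): 6.2383, 6.2971, 6.5309, 6.3351, 6.5396, 6.5834
Σ ln(RT) = 38.5244
Mean = 38.5244/6 = 6.42073

6.421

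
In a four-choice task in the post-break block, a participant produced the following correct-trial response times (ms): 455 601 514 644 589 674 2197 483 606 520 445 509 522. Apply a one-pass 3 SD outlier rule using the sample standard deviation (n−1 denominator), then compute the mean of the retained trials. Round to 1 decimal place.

n = 13, ΣRT = 8759, M = 673.769
Σ(x−M)² = 2574134.31; s = √(2574134.31/12) = 463.154
Cutoffs: 673.769 ± 3·463.154 → [-715.7, 2063.2]
Outside: 2197 → excluded.
Retained (n=12): Σ = 6562, mean = 6562/12 = 546.833

546.8 ms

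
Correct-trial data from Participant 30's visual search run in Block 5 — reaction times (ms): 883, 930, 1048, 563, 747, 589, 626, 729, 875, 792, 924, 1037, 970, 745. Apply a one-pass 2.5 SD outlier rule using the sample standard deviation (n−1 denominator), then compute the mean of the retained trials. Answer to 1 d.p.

n = 14, ΣRT = 11458, M = 818.429
Σ(x−M)² = 328513.43; s = √(328513.43/13) = 158.966
Cutoffs: 818.429 ± 2.5·158.966 → [421.0, 1215.8]
No RTs fall outside the cutoffs; all 14 retained. Mean = 11458/14 = 818.429

818.4 ms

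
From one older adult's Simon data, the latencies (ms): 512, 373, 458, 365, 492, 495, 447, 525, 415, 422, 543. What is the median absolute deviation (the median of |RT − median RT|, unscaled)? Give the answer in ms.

Sorted: 365, 373, 415, 422, 447, 458, 492, 495, 512, 525, 543 → median = 458
|x − 458|: 54, 85, 0, 93, 34, 37, 11, 67, 43, 36, 85
Sorted deviations: 0, 11, 34, 36, 37, 43, 54, 67, 85, 85, 93 → MAD = 43

43 ms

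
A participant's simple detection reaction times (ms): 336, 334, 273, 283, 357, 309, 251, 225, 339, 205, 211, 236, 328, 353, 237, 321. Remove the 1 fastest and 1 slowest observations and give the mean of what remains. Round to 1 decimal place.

Sorted: 205, 211, 225, 236, 237, 251, 273, 283, 309, 321, 328, 334, 336, 339, 353, 357
Drop lowest 1 (205) and highest 1 (357)
Remaining (n=14): Σ = 4036, mean = 4036/14 = 288.286

288.3 ms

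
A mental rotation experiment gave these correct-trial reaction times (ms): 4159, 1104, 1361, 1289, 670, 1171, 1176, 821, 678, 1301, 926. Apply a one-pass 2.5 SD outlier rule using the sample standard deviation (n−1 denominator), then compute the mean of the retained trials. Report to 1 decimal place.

n = 11, ΣRT = 14656, M = 1332.364
Σ(x−M)² = 9389736.55; s = √(9389736.55/10) = 969.007
Cutoffs: 1332.364 ± 2.5·969.007 → [-1090.2, 3754.9]
Outside: 4159 → excluded.
Retained (n=10): Σ = 10497, mean = 10497/10 = 1049.700

1049.7 ms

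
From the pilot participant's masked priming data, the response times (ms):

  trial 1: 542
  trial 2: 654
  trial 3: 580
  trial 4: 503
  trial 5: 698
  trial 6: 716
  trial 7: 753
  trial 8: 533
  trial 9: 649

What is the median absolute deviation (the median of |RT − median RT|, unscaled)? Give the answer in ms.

Sorted: 503, 533, 542, 580, 649, 654, 698, 716, 753 → median = 649
|x − 649|: 107, 5, 69, 146, 49, 67, 104, 116, 0
Sorted deviations: 0, 5, 49, 67, 69, 104, 107, 116, 146 → MAD = 69

69 ms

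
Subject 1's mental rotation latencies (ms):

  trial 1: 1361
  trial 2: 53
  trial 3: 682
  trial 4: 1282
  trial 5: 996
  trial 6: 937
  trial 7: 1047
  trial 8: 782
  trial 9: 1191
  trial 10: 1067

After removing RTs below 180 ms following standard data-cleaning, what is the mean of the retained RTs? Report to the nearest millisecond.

1038 ms

Excluded: 53
Retained (n=9): Σ = 9345
Mean = 9345/9 = 1038.3333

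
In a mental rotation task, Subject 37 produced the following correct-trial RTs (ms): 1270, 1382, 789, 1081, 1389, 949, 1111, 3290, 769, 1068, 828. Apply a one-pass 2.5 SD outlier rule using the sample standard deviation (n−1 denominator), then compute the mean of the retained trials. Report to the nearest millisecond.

n = 11, ΣRT = 13926, M = 1266.000
Σ(x−M)² = 4989502.00; s = √(4989502.00/10) = 706.364
Cutoffs: 1266.000 ± 2.5·706.364 → [-499.9, 3031.9]
Outside: 3290 → excluded.
Retained (n=10): Σ = 10636, mean = 10636/10 = 1063.600

1064 ms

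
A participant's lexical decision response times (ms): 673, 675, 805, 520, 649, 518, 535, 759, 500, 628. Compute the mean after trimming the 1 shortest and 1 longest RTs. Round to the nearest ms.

Sorted: 500, 518, 520, 535, 628, 649, 673, 675, 759, 805
Drop lowest 1 (500) and highest 1 (805)
Remaining (n=8): Σ = 4957, mean = 4957/8 = 619.625

620 ms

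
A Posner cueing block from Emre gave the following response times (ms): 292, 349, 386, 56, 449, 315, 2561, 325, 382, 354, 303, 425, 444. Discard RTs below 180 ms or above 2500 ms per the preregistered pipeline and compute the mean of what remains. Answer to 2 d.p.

Excluded: 56, 2561
Retained (n=11): Σ = 4024
Mean = 4024/11 = 365.8182

365.82 ms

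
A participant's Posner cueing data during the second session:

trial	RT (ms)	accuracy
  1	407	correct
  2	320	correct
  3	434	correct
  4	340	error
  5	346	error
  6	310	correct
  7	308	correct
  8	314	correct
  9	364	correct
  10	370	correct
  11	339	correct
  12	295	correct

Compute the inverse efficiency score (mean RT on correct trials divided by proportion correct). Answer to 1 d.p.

Correct trials (n=10): 407, 320, 434, 310, 308, 314, 364, 370, 339, 295
Mean correct RT = 3461/10 = 346.1000 ms
Proportion correct = 10/12
IES = 346.1000 / (10/12) = 415.320 ms

415.3 ms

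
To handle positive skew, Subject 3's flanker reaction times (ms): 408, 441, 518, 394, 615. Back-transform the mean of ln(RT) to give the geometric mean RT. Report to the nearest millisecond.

ln(RT): 6.0113, 6.0890, 6.2500, 5.9764, 6.4216
Mean ln(RT) = 30.7483/5 = 6.14965
Geometric mean = exp(6.14965) = 468.55 ms

469 ms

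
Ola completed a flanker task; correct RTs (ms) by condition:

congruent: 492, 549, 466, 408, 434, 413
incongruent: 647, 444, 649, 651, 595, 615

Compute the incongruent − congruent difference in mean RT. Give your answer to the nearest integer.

M(congruent) = 2762/6 = 460.333
M(incongruent) = 3601/6 = 600.167
Difference = 600.167 − 460.333 = 139.833 ms

140 ms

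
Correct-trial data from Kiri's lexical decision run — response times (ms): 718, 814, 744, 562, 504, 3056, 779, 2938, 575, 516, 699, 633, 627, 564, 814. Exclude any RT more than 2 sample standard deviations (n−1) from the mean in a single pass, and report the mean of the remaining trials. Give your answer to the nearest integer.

n = 15, ΣRT = 14543, M = 969.533
Σ(x−M)² = 9639405.73; s = √(9639405.73/14) = 829.776
Cutoffs: 969.533 ± 2·829.776 → [-690.0, 2629.1]
Outside: 2938, 3056 → excluded.
Retained (n=13): Σ = 8549, mean = 8549/13 = 657.615

658 ms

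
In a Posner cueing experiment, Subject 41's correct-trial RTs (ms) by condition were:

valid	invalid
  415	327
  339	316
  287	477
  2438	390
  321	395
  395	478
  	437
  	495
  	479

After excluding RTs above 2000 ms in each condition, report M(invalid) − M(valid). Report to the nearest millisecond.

valid: exclude 2438
M(valid) = 1757/5 = 351.400
M(invalid) = 3794/9 = 421.556
Difference = 421.556 − 351.400 = 70.156 ms

70 ms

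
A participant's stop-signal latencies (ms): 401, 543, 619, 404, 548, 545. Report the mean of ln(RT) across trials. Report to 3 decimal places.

6.221

ln(RT): 5.9940, 6.2971, 6.4281, 6.0014, 6.3063, 6.3008
Σ ln(RT) = 37.3277
Mean = 37.3277/6 = 6.22128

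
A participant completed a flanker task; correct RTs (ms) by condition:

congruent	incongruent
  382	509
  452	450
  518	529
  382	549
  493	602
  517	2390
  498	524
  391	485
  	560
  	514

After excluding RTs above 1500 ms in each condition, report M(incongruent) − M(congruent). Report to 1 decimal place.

70.5 ms

incongruent: exclude 2390
M(congruent) = 3633/8 = 454.125
M(incongruent) = 4722/9 = 524.667
Difference = 524.667 − 454.125 = 70.542 ms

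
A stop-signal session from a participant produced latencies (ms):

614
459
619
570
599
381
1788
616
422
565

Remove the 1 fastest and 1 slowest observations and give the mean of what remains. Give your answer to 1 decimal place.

Sorted: 381, 422, 459, 565, 570, 599, 614, 616, 619, 1788
Drop lowest 1 (381) and highest 1 (1788)
Remaining (n=8): Σ = 4464, mean = 4464/8 = 558.000

558.0 ms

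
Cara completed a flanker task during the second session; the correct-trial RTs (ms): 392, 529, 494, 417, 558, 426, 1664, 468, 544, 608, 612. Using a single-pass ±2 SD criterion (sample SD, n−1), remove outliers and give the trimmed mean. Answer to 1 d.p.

n = 11, ΣRT = 6712, M = 610.182
Σ(x−M)² = 1276793.64; s = √(1276793.64/10) = 357.322
Cutoffs: 610.182 ± 2·357.322 → [-104.5, 1324.8]
Outside: 1664 → excluded.
Retained (n=10): Σ = 5048, mean = 5048/10 = 504.800

504.8 ms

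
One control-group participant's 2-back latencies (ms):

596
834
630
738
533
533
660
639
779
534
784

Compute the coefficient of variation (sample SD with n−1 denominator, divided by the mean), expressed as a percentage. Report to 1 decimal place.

n = 11, Σ = 7260, M = 660.0000
Σ(x−M)² = 119468.000; s = √(119468.000/10) = 109.3014
CV = 109.3014 / 660.0000 = 0.16561 = 16.561%

16.6%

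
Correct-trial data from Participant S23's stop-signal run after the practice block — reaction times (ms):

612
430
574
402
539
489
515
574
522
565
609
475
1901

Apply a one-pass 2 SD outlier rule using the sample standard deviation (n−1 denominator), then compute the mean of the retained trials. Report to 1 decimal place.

n = 13, ΣRT = 8207, M = 631.308
Σ(x−M)² = 1795740.77; s = √(1795740.77/12) = 386.840
Cutoffs: 631.308 ± 2·386.840 → [-142.4, 1405.0]
Outside: 1901 → excluded.
Retained (n=12): Σ = 6306, mean = 6306/12 = 525.500

525.5 ms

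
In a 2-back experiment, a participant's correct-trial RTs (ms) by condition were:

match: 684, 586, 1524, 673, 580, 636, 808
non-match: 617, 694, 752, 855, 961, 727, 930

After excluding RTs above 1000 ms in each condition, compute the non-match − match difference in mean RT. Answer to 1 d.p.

match: exclude 1524
M(match) = 3967/6 = 661.167
M(non-match) = 5536/7 = 790.857
Difference = 790.857 − 661.167 = 129.690 ms

129.7 ms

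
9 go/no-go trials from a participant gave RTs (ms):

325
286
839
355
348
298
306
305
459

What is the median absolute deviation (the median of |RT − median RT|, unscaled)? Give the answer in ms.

Sorted: 286, 298, 305, 306, 325, 348, 355, 459, 839 → median = 325
|x − 325|: 0, 39, 514, 30, 23, 27, 19, 20, 134
Sorted deviations: 0, 19, 20, 23, 27, 30, 39, 134, 514 → MAD = 27

27 ms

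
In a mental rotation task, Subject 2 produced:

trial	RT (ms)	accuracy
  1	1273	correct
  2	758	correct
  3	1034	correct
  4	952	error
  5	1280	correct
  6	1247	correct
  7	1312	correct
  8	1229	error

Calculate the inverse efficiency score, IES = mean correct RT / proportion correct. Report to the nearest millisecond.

Correct trials (n=6): 1273, 758, 1034, 1280, 1247, 1312
Mean correct RT = 6904/6 = 1150.6667 ms
Proportion correct = 6/8
IES = 1150.6667 / (6/8) = 1534.222 ms

1534 ms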